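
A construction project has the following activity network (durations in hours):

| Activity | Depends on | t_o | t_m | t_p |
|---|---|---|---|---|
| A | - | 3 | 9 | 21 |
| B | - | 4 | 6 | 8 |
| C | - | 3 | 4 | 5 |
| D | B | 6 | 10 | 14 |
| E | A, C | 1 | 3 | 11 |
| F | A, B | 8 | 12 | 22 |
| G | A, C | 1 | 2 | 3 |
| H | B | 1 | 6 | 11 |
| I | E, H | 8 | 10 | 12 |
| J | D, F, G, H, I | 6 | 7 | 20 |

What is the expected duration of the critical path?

te_A = (3 + 4·9 + 21)/6 = 60/6 = 10
te_B = (4 + 4·6 + 8)/6 = 36/6 = 6
te_C = (3 + 4·4 + 5)/6 = 24/6 = 4
te_D = (6 + 4·10 + 14)/6 = 60/6 = 10
te_E = (1 + 4·3 + 11)/6 = 24/6 = 4
te_F = (8 + 4·12 + 22)/6 = 78/6 = 13
te_G = (1 + 4·2 + 3)/6 = 12/6 = 2
te_H = (1 + 4·6 + 11)/6 = 36/6 = 6
te_I = (8 + 4·10 + 12)/6 = 60/6 = 10
te_J = (6 + 4·7 + 20)/6 = 54/6 = 9

Forward pass:
ES_A = 0; EF_A = 10
ES_B = 0; EF_B = 6
ES_C = 0; EF_C = 4
ES_D = 6; EF_D = 6+10 = 16
ES_E = max(EF_A=10, EF_C=4) = 10; EF_E = 10+4 = 14
ES_F = max(EF_A=10, EF_B=6) = 10; EF_F = 10+13 = 23
ES_G = max(EF_A=10, EF_C=4) = 10; EF_G = 10+2 = 12
ES_H = 6; EF_H = 6+6 = 12
ES_I = max(EF_E=14, EF_H=12) = 14; EF_I = 14+10 = 24
ES_J = max(EF_D=16, EF_F=23, EF_G=12, EF_H=12, EF_I=24) = 24; EF_J = 24+9 = 33
Expected project duration μ = 33 hours. Critical path: A → E → I → J.

33 hours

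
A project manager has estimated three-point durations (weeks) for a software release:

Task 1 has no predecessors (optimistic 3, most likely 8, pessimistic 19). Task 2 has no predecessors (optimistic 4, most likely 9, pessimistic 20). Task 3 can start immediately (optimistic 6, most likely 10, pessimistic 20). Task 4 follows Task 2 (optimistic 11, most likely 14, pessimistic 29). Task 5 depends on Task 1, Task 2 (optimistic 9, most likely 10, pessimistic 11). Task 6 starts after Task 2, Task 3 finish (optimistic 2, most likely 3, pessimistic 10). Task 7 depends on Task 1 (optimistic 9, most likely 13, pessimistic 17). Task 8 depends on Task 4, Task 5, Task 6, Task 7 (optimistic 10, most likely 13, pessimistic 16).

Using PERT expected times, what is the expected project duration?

te_Task 1 = (3 + 4·8 + 19)/6 = 54/6 = 9
te_Task 2 = (4 + 4·9 + 20)/6 = 60/6 = 10
te_Task 3 = (6 + 4·10 + 20)/6 = 66/6 = 11
te_Task 4 = (11 + 4·14 + 29)/6 = 96/6 = 16
te_Task 5 = (9 + 4·10 + 11)/6 = 60/6 = 10
te_Task 6 = (2 + 4·3 + 10)/6 = 24/6 = 4
te_Task 7 = (9 + 4·13 + 17)/6 = 78/6 = 13
te_Task 8 = (10 + 4·13 + 16)/6 = 78/6 = 13

Forward pass:
ES_Task 1 = 0; EF_Task 1 = 9
ES_Task 2 = 0; EF_Task 2 = 10
ES_Task 3 = 0; EF_Task 3 = 11
ES_Task 4 = 10; EF_Task 4 = 10+16 = 26
ES_Task 5 = max(EF_Task 1=9, EF_Task 2=10) = 10; EF_Task 5 = 10+10 = 20
ES_Task 6 = max(EF_Task 2=10, EF_Task 3=11) = 11; EF_Task 6 = 11+4 = 15
ES_Task 7 = 9; EF_Task 7 = 9+13 = 22
ES_Task 8 = max(EF_Task 4=26, EF_Task 5=20, EF_Task 6=15, EF_Task 7=22) = 26; EF_Task 8 = 26+13 = 39
Expected project duration μ = 39 weeks. Critical path: Task 2 → Task 4 → Task 8.

39 weeks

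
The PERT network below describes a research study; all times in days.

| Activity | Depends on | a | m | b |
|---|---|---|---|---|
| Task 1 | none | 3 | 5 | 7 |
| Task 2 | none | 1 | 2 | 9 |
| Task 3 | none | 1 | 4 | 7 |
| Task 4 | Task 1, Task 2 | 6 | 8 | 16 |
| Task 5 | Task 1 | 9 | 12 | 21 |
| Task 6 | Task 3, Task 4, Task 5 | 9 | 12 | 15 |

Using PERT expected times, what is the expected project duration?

te_Task 1 = (3 + 4·5 + 7)/6 = 30/6 = 5
te_Task 2 = (1 + 4·2 + 9)/6 = 18/6 = 3
te_Task 3 = (1 + 4·4 + 7)/6 = 24/6 = 4
te_Task 4 = (6 + 4·8 + 16)/6 = 54/6 = 9
te_Task 5 = (9 + 4·12 + 21)/6 = 78/6 = 13
te_Task 6 = (9 + 4·12 + 15)/6 = 72/6 = 12

Forward pass:
ES_Task 1 = 0; EF_Task 1 = 5
ES_Task 2 = 0; EF_Task 2 = 3
ES_Task 3 = 0; EF_Task 3 = 4
ES_Task 4 = max(EF_Task 1=5, EF_Task 2=3) = 5; EF_Task 4 = 5+9 = 14
ES_Task 5 = 5; EF_Task 5 = 5+13 = 18
ES_Task 6 = max(EF_Task 3=4, EF_Task 4=14, EF_Task 5=18) = 18; EF_Task 6 = 18+12 = 30
Expected project duration μ = 30 days. Critical path: Task 1 → Task 5 → Task 6.

30 days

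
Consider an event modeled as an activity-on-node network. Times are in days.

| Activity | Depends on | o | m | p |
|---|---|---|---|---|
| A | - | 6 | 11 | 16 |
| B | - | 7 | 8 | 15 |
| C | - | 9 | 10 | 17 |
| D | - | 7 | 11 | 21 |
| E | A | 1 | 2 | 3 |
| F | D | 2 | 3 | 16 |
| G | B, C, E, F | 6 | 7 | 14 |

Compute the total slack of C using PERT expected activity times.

te_A = (6 + 4·11 + 16)/6 = 66/6 = 11
te_B = (7 + 4·8 + 15)/6 = 54/6 = 9
te_C = (9 + 4·10 + 17)/6 = 66/6 = 11
te_D = (7 + 4·11 + 21)/6 = 72/6 = 12
te_E = (1 + 4·2 + 3)/6 = 12/6 = 2
te_F = (2 + 4·3 + 16)/6 = 30/6 = 5
te_G = (6 + 4·7 + 14)/6 = 48/6 = 8

Forward pass:
ES_A = 0; EF_A = 11
ES_B = 0; EF_B = 9
ES_C = 0; EF_C = 11
ES_D = 0; EF_D = 12
ES_E = 11; EF_E = 11+2 = 13
ES_F = 12; EF_F = 12+5 = 17
ES_G = max(EF_B=9, EF_C=11, EF_E=13, EF_F=17) = 17; EF_G = 17+8 = 25
Expected project duration μ = 25 days. Critical path: D → F → G.

Backward pass:
LF_G = 25; LS_G = 25−8 = 17
LF_F = LS_G = 17; LS_F = 17−5 = 12
LF_E = LS_G = 17; LS_E = 17−2 = 15
LF_D = LS_F = 12; LS_D = 12−12 = 0
LF_C = LS_G = 17; LS_C = 17−11 = 6
LF_B = LS_G = 17; LS_B = 17−9 = 8
LF_A = LS_E = 15; LS_A = 15−11 = 4
Slack_C = LS_C − ES_C = 6 − 0 = 6

6 days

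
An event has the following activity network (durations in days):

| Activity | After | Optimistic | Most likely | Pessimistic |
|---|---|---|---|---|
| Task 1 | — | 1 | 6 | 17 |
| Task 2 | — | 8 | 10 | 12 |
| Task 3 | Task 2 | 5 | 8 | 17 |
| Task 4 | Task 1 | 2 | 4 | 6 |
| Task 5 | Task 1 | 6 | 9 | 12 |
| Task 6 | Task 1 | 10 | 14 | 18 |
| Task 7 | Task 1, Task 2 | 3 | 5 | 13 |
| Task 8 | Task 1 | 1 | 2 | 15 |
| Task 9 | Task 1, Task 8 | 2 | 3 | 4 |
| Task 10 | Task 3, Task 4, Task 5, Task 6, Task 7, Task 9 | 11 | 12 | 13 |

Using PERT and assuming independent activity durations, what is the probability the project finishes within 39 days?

0.977

te_Task 1 = (1 + 4·6 + 17)/6 = 42/6 = 7; σ²_Task 1 = ((17−1)/6)² = 7.111
te_Task 2 = (8 + 4·10 + 12)/6 = 60/6 = 10; σ²_Task 2 = ((12−8)/6)² = 0.444
te_Task 3 = (5 + 4·8 + 17)/6 = 54/6 = 9; σ²_Task 3 = ((17−5)/6)² = 4.000
te_Task 4 = (2 + 4·4 + 6)/6 = 24/6 = 4; σ²_Task 4 = ((6−2)/6)² = 0.444
te_Task 5 = (6 + 4·9 + 12)/6 = 54/6 = 9; σ²_Task 5 = ((12−6)/6)² = 1.000
te_Task 6 = (10 + 4·14 + 18)/6 = 84/6 = 14; σ²_Task 6 = ((18−10)/6)² = 1.778
te_Task 7 = (3 + 4·5 + 13)/6 = 36/6 = 6; σ²_Task 7 = ((13−3)/6)² = 2.778
te_Task 8 = (1 + 4·2 + 15)/6 = 24/6 = 4; σ²_Task 8 = ((15−1)/6)² = 5.444
te_Task 9 = (2 + 4·3 + 4)/6 = 18/6 = 3; σ²_Task 9 = ((4−2)/6)² = 0.111
te_Task 10 = (11 + 4·12 + 13)/6 = 72/6 = 12; σ²_Task 10 = ((13−11)/6)² = 0.111

Forward pass:
ES_Task 1 = 0; EF_Task 1 = 7
ES_Task 2 = 0; EF_Task 2 = 10
ES_Task 3 = 10; EF_Task 3 = 10+9 = 19
ES_Task 4 = 7; EF_Task 4 = 7+4 = 11
ES_Task 5 = 7; EF_Task 5 = 7+9 = 16
ES_Task 6 = 7; EF_Task 6 = 7+14 = 21
ES_Task 7 = max(EF_Task 1=7, EF_Task 2=10) = 10; EF_Task 7 = 10+6 = 16
ES_Task 8 = 7; EF_Task 8 = 7+4 = 11
ES_Task 9 = max(EF_Task 1=7, EF_Task 8=11) = 11; EF_Task 9 = 11+3 = 14
ES_Task 10 = max(EF_Task 3=19, EF_Task 4=11, EF_Task 5=16, EF_Task 6=21, EF_Task 7=16, EF_Task 9=14) = 21; EF_Task 10 = 21+12 = 33
Expected project duration μ = 33 days. Critical path: Task 1 → Task 6 → Task 10.

Variance along critical path = 7.111 + 1.778 + 0.111 = 9.000; σ = √9.000 = 3.000 days.
Z = (39 − 33) / 3.000 = 2.000
P(T ≤ 39) = Φ(2.000) ≈ 0.977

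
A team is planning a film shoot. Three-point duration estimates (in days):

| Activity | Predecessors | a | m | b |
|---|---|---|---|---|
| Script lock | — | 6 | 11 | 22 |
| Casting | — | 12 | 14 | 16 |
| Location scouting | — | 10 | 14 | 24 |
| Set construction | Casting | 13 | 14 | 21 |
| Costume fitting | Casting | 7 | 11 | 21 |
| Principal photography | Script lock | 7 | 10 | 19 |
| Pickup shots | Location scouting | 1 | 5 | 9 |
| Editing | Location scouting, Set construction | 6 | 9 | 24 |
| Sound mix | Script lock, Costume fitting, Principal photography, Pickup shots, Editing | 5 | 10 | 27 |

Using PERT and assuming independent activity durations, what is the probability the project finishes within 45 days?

te_Script lock = (6 + 4·11 + 22)/6 = 72/6 = 12; σ²_Script lock = ((22−6)/6)² = 7.111
te_Casting = (12 + 4·14 + 16)/6 = 84/6 = 14; σ²_Casting = ((16−12)/6)² = 0.444
te_Location scouting = (10 + 4·14 + 24)/6 = 90/6 = 15; σ²_Location scouting = ((24−10)/6)² = 5.444
te_Set construction = (13 + 4·14 + 21)/6 = 90/6 = 15; σ²_Set construction = ((21−13)/6)² = 1.778
te_Costume fitting = (7 + 4·11 + 21)/6 = 72/6 = 12; σ²_Costume fitting = ((21−7)/6)² = 5.444
te_Principal photography = (7 + 4·10 + 19)/6 = 66/6 = 11; σ²_Principal photography = ((19−7)/6)² = 4.000
te_Pickup shots = (1 + 4·5 + 9)/6 = 30/6 = 5; σ²_Pickup shots = ((9−1)/6)² = 1.778
te_Editing = (6 + 4·9 + 24)/6 = 66/6 = 11; σ²_Editing = ((24−6)/6)² = 9.000
te_Sound mix = (5 + 4·10 + 27)/6 = 72/6 = 12; σ²_Sound mix = ((27−5)/6)² = 13.444

Forward pass:
ES_Script lock = 0; EF_Script lock = 12
ES_Casting = 0; EF_Casting = 14
ES_Location scouting = 0; EF_Location scouting = 15
ES_Set construction = 14; EF_Set construction = 14+15 = 29
ES_Costume fitting = 14; EF_Costume fitting = 14+12 = 26
ES_Principal photography = 12; EF_Principal photography = 12+11 = 23
ES_Pickup shots = 15; EF_Pickup shots = 15+5 = 20
ES_Editing = max(EF_Location scouting=15, EF_Set construction=29) = 29; EF_Editing = 29+11 = 40
ES_Sound mix = max(EF_Script lock=12, EF_Costume fitting=26, EF_Principal photography=23, EF_Pickup shots=20, EF_Editing=40) = 40; EF_Sound mix = 40+12 = 52
Expected project duration μ = 52 days. Critical path: Casting → Set construction → Editing → Sound mix.

Variance along critical path = 0.444 + 1.778 + 9.000 + 13.444 = 24.667; σ = √24.667 = 4.967 days.
Z = (45 − 52) / 4.967 = -1.409
P(T ≤ 45) = Φ(-1.409) ≈ 0.079

0.079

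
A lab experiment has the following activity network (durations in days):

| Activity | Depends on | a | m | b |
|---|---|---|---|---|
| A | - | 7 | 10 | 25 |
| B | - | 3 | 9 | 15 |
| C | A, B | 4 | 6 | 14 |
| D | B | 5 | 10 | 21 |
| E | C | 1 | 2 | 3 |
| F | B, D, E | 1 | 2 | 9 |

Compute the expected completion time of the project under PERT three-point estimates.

24 days

te_A = (7 + 4·10 + 25)/6 = 72/6 = 12
te_B = (3 + 4·9 + 15)/6 = 54/6 = 9
te_C = (4 + 4·6 + 14)/6 = 42/6 = 7
te_D = (5 + 4·10 + 21)/6 = 66/6 = 11
te_E = (1 + 4·2 + 3)/6 = 12/6 = 2
te_F = (1 + 4·2 + 9)/6 = 18/6 = 3

Forward pass:
ES_A = 0; EF_A = 12
ES_B = 0; EF_B = 9
ES_C = max(EF_A=12, EF_B=9) = 12; EF_C = 12+7 = 19
ES_D = 9; EF_D = 9+11 = 20
ES_E = 19; EF_E = 19+2 = 21
ES_F = max(EF_B=9, EF_D=20, EF_E=21) = 21; EF_F = 21+3 = 24
Expected project duration μ = 24 days. Critical path: A → C → E → F.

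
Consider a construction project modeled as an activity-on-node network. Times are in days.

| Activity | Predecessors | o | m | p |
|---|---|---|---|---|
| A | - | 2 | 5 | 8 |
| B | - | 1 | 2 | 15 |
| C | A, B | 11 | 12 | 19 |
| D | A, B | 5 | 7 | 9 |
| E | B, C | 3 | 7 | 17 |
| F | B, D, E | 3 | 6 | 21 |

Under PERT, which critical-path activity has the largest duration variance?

F

te_A = (2 + 4·5 + 8)/6 = 30/6 = 5; σ²_A = ((8−2)/6)² = 1.000
te_B = (1 + 4·2 + 15)/6 = 24/6 = 4; σ²_B = ((15−1)/6)² = 5.444
te_C = (11 + 4·12 + 19)/6 = 78/6 = 13; σ²_C = ((19−11)/6)² = 1.778
te_D = (5 + 4·7 + 9)/6 = 42/6 = 7; σ²_D = ((9−5)/6)² = 0.444
te_E = (3 + 4·7 + 17)/6 = 48/6 = 8; σ²_E = ((17−3)/6)² = 5.444
te_F = (3 + 4·6 + 21)/6 = 48/6 = 8; σ²_F = ((21−3)/6)² = 9.000

Forward pass:
ES_A = 0; EF_A = 5
ES_B = 0; EF_B = 4
ES_C = max(EF_A=5, EF_B=4) = 5; EF_C = 5+13 = 18
ES_D = max(EF_A=5, EF_B=4) = 5; EF_D = 5+7 = 12
ES_E = max(EF_B=4, EF_C=18) = 18; EF_E = 18+8 = 26
ES_F = max(EF_B=4, EF_D=12, EF_E=26) = 26; EF_F = 26+8 = 34
Expected project duration μ = 34 days. Critical path: A → C → E → F.

Variances on critical path: σ²_A=1.000, σ²_C=1.778, σ²_E=5.444, σ²_F=9.000.
Largest is σ²_F = 9.000.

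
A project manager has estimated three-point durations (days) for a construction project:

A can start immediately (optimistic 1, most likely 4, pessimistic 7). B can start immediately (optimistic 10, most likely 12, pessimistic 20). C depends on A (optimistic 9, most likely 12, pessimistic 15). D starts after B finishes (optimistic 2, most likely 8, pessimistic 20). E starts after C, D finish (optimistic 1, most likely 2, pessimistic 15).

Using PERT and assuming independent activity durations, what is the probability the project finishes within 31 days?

0.886

te_A = (1 + 4·4 + 7)/6 = 24/6 = 4; σ²_A = ((7−1)/6)² = 1.000
te_B = (10 + 4·12 + 20)/6 = 78/6 = 13; σ²_B = ((20−10)/6)² = 2.778
te_C = (9 + 4·12 + 15)/6 = 72/6 = 12; σ²_C = ((15−9)/6)² = 1.000
te_D = (2 + 4·8 + 20)/6 = 54/6 = 9; σ²_D = ((20−2)/6)² = 9.000
te_E = (1 + 4·2 + 15)/6 = 24/6 = 4; σ²_E = ((15−1)/6)² = 5.444

Forward pass:
ES_A = 0; EF_A = 4
ES_B = 0; EF_B = 13
ES_C = 4; EF_C = 4+12 = 16
ES_D = 13; EF_D = 13+9 = 22
ES_E = max(EF_C=16, EF_D=22) = 22; EF_E = 22+4 = 26
Expected project duration μ = 26 days. Critical path: B → D → E.

Variance along critical path = 2.778 + 9.000 + 5.444 = 17.222; σ = √17.222 = 4.150 days.
Z = (31 − 26) / 4.150 = 1.205
P(T ≤ 31) = Φ(1.205) ≈ 0.886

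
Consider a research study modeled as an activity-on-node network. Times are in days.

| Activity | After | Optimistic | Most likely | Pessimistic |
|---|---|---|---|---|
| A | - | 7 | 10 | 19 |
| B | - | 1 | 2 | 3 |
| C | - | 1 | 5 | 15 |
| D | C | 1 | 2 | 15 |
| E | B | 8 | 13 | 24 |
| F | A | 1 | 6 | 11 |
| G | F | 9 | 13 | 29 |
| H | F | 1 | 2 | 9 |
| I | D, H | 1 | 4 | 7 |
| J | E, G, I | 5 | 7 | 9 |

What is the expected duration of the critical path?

39 days

te_A = (7 + 4·10 + 19)/6 = 66/6 = 11
te_B = (1 + 4·2 + 3)/6 = 12/6 = 2
te_C = (1 + 4·5 + 15)/6 = 36/6 = 6
te_D = (1 + 4·2 + 15)/6 = 24/6 = 4
te_E = (8 + 4·13 + 24)/6 = 84/6 = 14
te_F = (1 + 4·6 + 11)/6 = 36/6 = 6
te_G = (9 + 4·13 + 29)/6 = 90/6 = 15
te_H = (1 + 4·2 + 9)/6 = 18/6 = 3
te_I = (1 + 4·4 + 7)/6 = 24/6 = 4
te_J = (5 + 4·7 + 9)/6 = 42/6 = 7

Forward pass:
ES_A = 0; EF_A = 11
ES_B = 0; EF_B = 2
ES_C = 0; EF_C = 6
ES_D = 6; EF_D = 6+4 = 10
ES_E = 2; EF_E = 2+14 = 16
ES_F = 11; EF_F = 11+6 = 17
ES_G = 17; EF_G = 17+15 = 32
ES_H = 17; EF_H = 17+3 = 20
ES_I = max(EF_D=10, EF_H=20) = 20; EF_I = 20+4 = 24
ES_J = max(EF_E=16, EF_G=32, EF_I=24) = 32; EF_J = 32+7 = 39
Expected project duration μ = 39 days. Critical path: A → F → G → J.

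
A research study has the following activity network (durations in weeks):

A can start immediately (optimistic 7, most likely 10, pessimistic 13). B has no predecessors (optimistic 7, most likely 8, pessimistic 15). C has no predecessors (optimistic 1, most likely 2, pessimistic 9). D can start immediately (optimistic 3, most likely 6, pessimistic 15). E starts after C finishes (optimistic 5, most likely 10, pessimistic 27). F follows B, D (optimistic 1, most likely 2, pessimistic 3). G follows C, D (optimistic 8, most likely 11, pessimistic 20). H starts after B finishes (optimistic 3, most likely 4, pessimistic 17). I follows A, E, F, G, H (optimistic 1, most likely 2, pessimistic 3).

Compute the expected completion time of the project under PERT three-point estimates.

te_A = (7 + 4·10 + 13)/6 = 60/6 = 10
te_B = (7 + 4·8 + 15)/6 = 54/6 = 9
te_C = (1 + 4·2 + 9)/6 = 18/6 = 3
te_D = (3 + 4·6 + 15)/6 = 42/6 = 7
te_E = (5 + 4·10 + 27)/6 = 72/6 = 12
te_F = (1 + 4·2 + 3)/6 = 12/6 = 2
te_G = (8 + 4·11 + 20)/6 = 72/6 = 12
te_H = (3 + 4·4 + 17)/6 = 36/6 = 6
te_I = (1 + 4·2 + 3)/6 = 12/6 = 2

Forward pass:
ES_A = 0; EF_A = 10
ES_B = 0; EF_B = 9
ES_C = 0; EF_C = 3
ES_D = 0; EF_D = 7
ES_E = 3; EF_E = 3+12 = 15
ES_F = max(EF_B=9, EF_D=7) = 9; EF_F = 9+2 = 11
ES_G = max(EF_C=3, EF_D=7) = 7; EF_G = 7+12 = 19
ES_H = 9; EF_H = 9+6 = 15
ES_I = max(EF_A=10, EF_E=15, EF_F=11, EF_G=19, EF_H=15) = 19; EF_I = 19+2 = 21
Expected project duration μ = 21 weeks. Critical path: D → G → I.

21 weeks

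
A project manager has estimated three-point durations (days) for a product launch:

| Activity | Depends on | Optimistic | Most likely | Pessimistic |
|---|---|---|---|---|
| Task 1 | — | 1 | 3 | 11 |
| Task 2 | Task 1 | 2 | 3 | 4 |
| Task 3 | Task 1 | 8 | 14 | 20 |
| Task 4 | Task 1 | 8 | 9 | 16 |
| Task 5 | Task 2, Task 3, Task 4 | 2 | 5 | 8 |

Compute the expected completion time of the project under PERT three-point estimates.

te_Task 1 = (1 + 4·3 + 11)/6 = 24/6 = 4
te_Task 2 = (2 + 4·3 + 4)/6 = 18/6 = 3
te_Task 3 = (8 + 4·14 + 20)/6 = 84/6 = 14
te_Task 4 = (8 + 4·9 + 16)/6 = 60/6 = 10
te_Task 5 = (2 + 4·5 + 8)/6 = 30/6 = 5

Forward pass:
ES_Task 1 = 0; EF_Task 1 = 4
ES_Task 2 = 4; EF_Task 2 = 4+3 = 7
ES_Task 3 = 4; EF_Task 3 = 4+14 = 18
ES_Task 4 = 4; EF_Task 4 = 4+10 = 14
ES_Task 5 = max(EF_Task 2=7, EF_Task 3=18, EF_Task 4=14) = 18; EF_Task 5 = 18+5 = 23
Expected project duration μ = 23 days. Critical path: Task 1 → Task 3 → Task 5.

23 days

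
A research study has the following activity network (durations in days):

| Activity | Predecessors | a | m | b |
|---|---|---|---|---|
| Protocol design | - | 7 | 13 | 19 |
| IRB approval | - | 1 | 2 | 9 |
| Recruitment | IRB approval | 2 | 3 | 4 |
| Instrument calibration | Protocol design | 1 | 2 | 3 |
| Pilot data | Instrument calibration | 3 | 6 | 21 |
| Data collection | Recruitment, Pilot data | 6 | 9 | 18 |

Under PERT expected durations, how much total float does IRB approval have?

17 days

te_Protocol design = (7 + 4·13 + 19)/6 = 78/6 = 13
te_IRB approval = (1 + 4·2 + 9)/6 = 18/6 = 3
te_Recruitment = (2 + 4·3 + 4)/6 = 18/6 = 3
te_Instrument calibration = (1 + 4·2 + 3)/6 = 12/6 = 2
te_Pilot data = (3 + 4·6 + 21)/6 = 48/6 = 8
te_Data collection = (6 + 4·9 + 18)/6 = 60/6 = 10

Forward pass:
ES_Protocol design = 0; EF_Protocol design = 13
ES_IRB approval = 0; EF_IRB approval = 3
ES_Recruitment = 3; EF_Recruitment = 3+3 = 6
ES_Instrument calibration = 13; EF_Instrument calibration = 13+2 = 15
ES_Pilot data = 15; EF_Pilot data = 15+8 = 23
ES_Data collection = max(EF_Recruitment=6, EF_Pilot data=23) = 23; EF_Data collection = 23+10 = 33
Expected project duration μ = 33 days. Critical path: Protocol design → Instrument calibration → Pilot data → Data collection.

Backward pass:
LF_Data collection = 33; LS_Data collection = 33−10 = 23
LF_Pilot data = LS_Data collection = 23; LS_Pilot data = 23−8 = 15
LF_Instrument calibration = LS_Pilot data = 15; LS_Instrument calibration = 15−2 = 13
LF_Recruitment = LS_Data collection = 23; LS_Recruitment = 23−3 = 20
LF_IRB approval = LS_Recruitment = 20; LS_IRB approval = 20−3 = 17
LF_Protocol design = LS_Instrument calibration = 13; LS_Protocol design = 13−13 = 0
Slack_IRB approval = LS_IRB approval − ES_IRB approval = 17 − 0 = 17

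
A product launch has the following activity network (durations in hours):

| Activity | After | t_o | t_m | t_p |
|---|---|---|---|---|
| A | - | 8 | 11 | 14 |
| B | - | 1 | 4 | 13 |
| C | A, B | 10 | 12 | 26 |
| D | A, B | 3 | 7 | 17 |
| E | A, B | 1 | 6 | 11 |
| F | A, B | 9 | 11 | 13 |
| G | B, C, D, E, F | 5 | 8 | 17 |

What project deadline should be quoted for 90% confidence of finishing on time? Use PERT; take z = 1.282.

38.5 hours

te_A = (8 + 4·11 + 14)/6 = 66/6 = 11; σ²_A = ((14−8)/6)² = 1.000
te_B = (1 + 4·4 + 13)/6 = 30/6 = 5; σ²_B = ((13−1)/6)² = 4.000
te_C = (10 + 4·12 + 26)/6 = 84/6 = 14; σ²_C = ((26−10)/6)² = 7.111
te_D = (3 + 4·7 + 17)/6 = 48/6 = 8; σ²_D = ((17−3)/6)² = 5.444
te_E = (1 + 4·6 + 11)/6 = 36/6 = 6; σ²_E = ((11−1)/6)² = 2.778
te_F = (9 + 4·11 + 13)/6 = 66/6 = 11; σ²_F = ((13−9)/6)² = 0.444
te_G = (5 + 4·8 + 17)/6 = 54/6 = 9; σ²_G = ((17−5)/6)² = 4.000

Forward pass:
ES_A = 0; EF_A = 11
ES_B = 0; EF_B = 5
ES_C = max(EF_A=11, EF_B=5) = 11; EF_C = 11+14 = 25
ES_D = max(EF_A=11, EF_B=5) = 11; EF_D = 11+8 = 19
ES_E = max(EF_A=11, EF_B=5) = 11; EF_E = 11+6 = 17
ES_F = max(EF_A=11, EF_B=5) = 11; EF_F = 11+11 = 22
ES_G = max(EF_B=5, EF_C=25, EF_D=19, EF_E=17, EF_F=22) = 25; EF_G = 25+9 = 34
Expected project duration μ = 34 hours. Critical path: A → C → G.

Variance along critical path = 1.000 + 7.111 + 4.000 = 12.111; σ = 3.480 hours.
D = μ + z·σ = 34 + 1.282·3.480 = 38.5 hours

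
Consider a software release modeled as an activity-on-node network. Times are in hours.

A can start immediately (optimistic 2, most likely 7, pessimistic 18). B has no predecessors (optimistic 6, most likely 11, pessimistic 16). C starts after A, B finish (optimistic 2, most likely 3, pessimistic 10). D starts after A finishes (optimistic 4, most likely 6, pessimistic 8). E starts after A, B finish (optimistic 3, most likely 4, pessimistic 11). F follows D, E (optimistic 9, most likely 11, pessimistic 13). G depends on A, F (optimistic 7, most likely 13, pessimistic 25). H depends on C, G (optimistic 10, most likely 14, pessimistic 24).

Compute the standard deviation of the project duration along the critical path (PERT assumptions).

te_A = (2 + 4·7 + 18)/6 = 48/6 = 8; σ²_A = ((18−2)/6)² = 7.111
te_B = (6 + 4·11 + 16)/6 = 66/6 = 11; σ²_B = ((16−6)/6)² = 2.778
te_C = (2 + 4·3 + 10)/6 = 24/6 = 4; σ²_C = ((10−2)/6)² = 1.778
te_D = (4 + 4·6 + 8)/6 = 36/6 = 6; σ²_D = ((8−4)/6)² = 0.444
te_E = (3 + 4·4 + 11)/6 = 30/6 = 5; σ²_E = ((11−3)/6)² = 1.778
te_F = (9 + 4·11 + 13)/6 = 66/6 = 11; σ²_F = ((13−9)/6)² = 0.444
te_G = (7 + 4·13 + 25)/6 = 84/6 = 14; σ²_G = ((25−7)/6)² = 9.000
te_H = (10 + 4·14 + 24)/6 = 90/6 = 15; σ²_H = ((24−10)/6)² = 5.444

Forward pass:
ES_A = 0; EF_A = 8
ES_B = 0; EF_B = 11
ES_C = max(EF_A=8, EF_B=11) = 11; EF_C = 11+4 = 15
ES_D = 8; EF_D = 8+6 = 14
ES_E = max(EF_A=8, EF_B=11) = 11; EF_E = 11+5 = 16
ES_F = max(EF_D=14, EF_E=16) = 16; EF_F = 16+11 = 27
ES_G = max(EF_A=8, EF_F=27) = 27; EF_G = 27+14 = 41
ES_H = max(EF_C=15, EF_G=41) = 41; EF_H = 41+15 = 56
Expected project duration μ = 56 hours. Critical path: B → E → F → G → H.

Variance along critical path = 2.778 + 1.778 + 0.444 + 9.000 + 5.444 = 19.444
σ = √19.444 = 4.410 hours

4.41 hours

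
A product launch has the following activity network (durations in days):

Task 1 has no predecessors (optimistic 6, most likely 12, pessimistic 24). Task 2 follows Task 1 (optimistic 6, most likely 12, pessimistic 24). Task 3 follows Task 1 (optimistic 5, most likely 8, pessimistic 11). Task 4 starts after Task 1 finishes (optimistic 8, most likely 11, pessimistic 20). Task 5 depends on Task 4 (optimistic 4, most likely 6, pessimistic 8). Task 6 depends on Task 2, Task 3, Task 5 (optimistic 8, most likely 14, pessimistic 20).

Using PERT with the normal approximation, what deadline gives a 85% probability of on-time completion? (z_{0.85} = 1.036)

49.3 days

te_Task 1 = (6 + 4·12 + 24)/6 = 78/6 = 13; σ²_Task 1 = ((24−6)/6)² = 9.000
te_Task 2 = (6 + 4·12 + 24)/6 = 78/6 = 13; σ²_Task 2 = ((24−6)/6)² = 9.000
te_Task 3 = (5 + 4·8 + 11)/6 = 48/6 = 8; σ²_Task 3 = ((11−5)/6)² = 1.000
te_Task 4 = (8 + 4·11 + 20)/6 = 72/6 = 12; σ²_Task 4 = ((20−8)/6)² = 4.000
te_Task 5 = (4 + 4·6 + 8)/6 = 36/6 = 6; σ²_Task 5 = ((8−4)/6)² = 0.444
te_Task 6 = (8 + 4·14 + 20)/6 = 84/6 = 14; σ²_Task 6 = ((20−8)/6)² = 4.000

Forward pass:
ES_Task 1 = 0; EF_Task 1 = 13
ES_Task 2 = 13; EF_Task 2 = 13+13 = 26
ES_Task 3 = 13; EF_Task 3 = 13+8 = 21
ES_Task 4 = 13; EF_Task 4 = 13+12 = 25
ES_Task 5 = 25; EF_Task 5 = 25+6 = 31
ES_Task 6 = max(EF_Task 2=26, EF_Task 3=21, EF_Task 5=31) = 31; EF_Task 6 = 31+14 = 45
Expected project duration μ = 45 days. Critical path: Task 1 → Task 4 → Task 5 → Task 6.

Variance along critical path = 9.000 + 4.000 + 0.444 + 4.000 = 17.444; σ = 4.177 days.
D = μ + z·σ = 45 + 1.036·4.177 = 49.3 days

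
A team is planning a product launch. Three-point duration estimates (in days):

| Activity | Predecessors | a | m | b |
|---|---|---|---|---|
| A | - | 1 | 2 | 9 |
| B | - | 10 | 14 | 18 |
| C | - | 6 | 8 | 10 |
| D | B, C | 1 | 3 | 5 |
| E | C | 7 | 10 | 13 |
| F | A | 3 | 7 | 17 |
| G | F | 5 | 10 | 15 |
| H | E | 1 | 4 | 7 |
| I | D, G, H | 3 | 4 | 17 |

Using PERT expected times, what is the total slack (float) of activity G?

1 days

te_A = (1 + 4·2 + 9)/6 = 18/6 = 3
te_B = (10 + 4·14 + 18)/6 = 84/6 = 14
te_C = (6 + 4·8 + 10)/6 = 48/6 = 8
te_D = (1 + 4·3 + 5)/6 = 18/6 = 3
te_E = (7 + 4·10 + 13)/6 = 60/6 = 10
te_F = (3 + 4·7 + 17)/6 = 48/6 = 8
te_G = (5 + 4·10 + 15)/6 = 60/6 = 10
te_H = (1 + 4·4 + 7)/6 = 24/6 = 4
te_I = (3 + 4·4 + 17)/6 = 36/6 = 6

Forward pass:
ES_A = 0; EF_A = 3
ES_B = 0; EF_B = 14
ES_C = 0; EF_C = 8
ES_D = max(EF_B=14, EF_C=8) = 14; EF_D = 14+3 = 17
ES_E = 8; EF_E = 8+10 = 18
ES_F = 3; EF_F = 3+8 = 11
ES_G = 11; EF_G = 11+10 = 21
ES_H = 18; EF_H = 18+4 = 22
ES_I = max(EF_D=17, EF_G=21, EF_H=22) = 22; EF_I = 22+6 = 28
Expected project duration μ = 28 days. Critical path: C → E → H → I.

Backward pass:
LF_I = 28; LS_I = 28−6 = 22
LF_H = LS_I = 22; LS_H = 22−4 = 18
LF_G = LS_I = 22; LS_G = 22−10 = 12
LF_F = LS_G = 12; LS_F = 12−8 = 4
LF_E = LS_H = 18; LS_E = 18−10 = 8
LF_D = LS_I = 22; LS_D = 22−3 = 19
LF_C = min(LS_D=19, LS_E=8) = 8; LS_C = 8−8 = 0
LF_B = LS_D = 19; LS_B = 19−14 = 5
LF_A = LS_F = 4; LS_A = 4−3 = 1
Slack_G = LS_G − ES_G = 12 − 11 = 1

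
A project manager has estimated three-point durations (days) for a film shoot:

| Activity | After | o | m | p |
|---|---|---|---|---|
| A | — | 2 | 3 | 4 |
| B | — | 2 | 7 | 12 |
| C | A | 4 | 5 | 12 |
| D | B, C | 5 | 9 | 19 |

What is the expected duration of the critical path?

19 days

te_A = (2 + 4·3 + 4)/6 = 18/6 = 3
te_B = (2 + 4·7 + 12)/6 = 42/6 = 7
te_C = (4 + 4·5 + 12)/6 = 36/6 = 6
te_D = (5 + 4·9 + 19)/6 = 60/6 = 10

Forward pass:
ES_A = 0; EF_A = 3
ES_B = 0; EF_B = 7
ES_C = 3; EF_C = 3+6 = 9
ES_D = max(EF_B=7, EF_C=9) = 9; EF_D = 9+10 = 19
Expected project duration μ = 19 days. Critical path: A → C → D.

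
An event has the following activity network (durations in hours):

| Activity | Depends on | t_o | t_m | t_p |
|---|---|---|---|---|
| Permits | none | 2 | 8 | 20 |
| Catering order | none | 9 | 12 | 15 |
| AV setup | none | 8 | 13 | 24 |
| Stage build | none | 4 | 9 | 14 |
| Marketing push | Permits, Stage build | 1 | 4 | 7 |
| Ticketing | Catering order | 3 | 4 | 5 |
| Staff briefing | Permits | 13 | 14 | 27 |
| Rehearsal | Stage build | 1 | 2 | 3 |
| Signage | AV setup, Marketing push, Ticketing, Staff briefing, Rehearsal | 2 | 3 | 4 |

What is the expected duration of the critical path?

28 hours

te_Permits = (2 + 4·8 + 20)/6 = 54/6 = 9
te_Catering order = (9 + 4·12 + 15)/6 = 72/6 = 12
te_AV setup = (8 + 4·13 + 24)/6 = 84/6 = 14
te_Stage build = (4 + 4·9 + 14)/6 = 54/6 = 9
te_Marketing push = (1 + 4·4 + 7)/6 = 24/6 = 4
te_Ticketing = (3 + 4·4 + 5)/6 = 24/6 = 4
te_Staff briefing = (13 + 4·14 + 27)/6 = 96/6 = 16
te_Rehearsal = (1 + 4·2 + 3)/6 = 12/6 = 2
te_Signage = (2 + 4·3 + 4)/6 = 18/6 = 3

Forward pass:
ES_Permits = 0; EF_Permits = 9
ES_Catering order = 0; EF_Catering order = 12
ES_AV setup = 0; EF_AV setup = 14
ES_Stage build = 0; EF_Stage build = 9
ES_Marketing push = max(EF_Permits=9, EF_Stage build=9) = 9; EF_Marketing push = 9+4 = 13
ES_Ticketing = 12; EF_Ticketing = 12+4 = 16
ES_Staff briefing = 9; EF_Staff briefing = 9+16 = 25
ES_Rehearsal = 9; EF_Rehearsal = 9+2 = 11
ES_Signage = max(EF_AV setup=14, EF_Marketing push=13, EF_Ticketing=16, EF_Staff briefing=25, EF_Rehearsal=11) = 25; EF_Signage = 25+3 = 28
Expected project duration μ = 28 hours. Critical path: Permits → Staff briefing → Signage.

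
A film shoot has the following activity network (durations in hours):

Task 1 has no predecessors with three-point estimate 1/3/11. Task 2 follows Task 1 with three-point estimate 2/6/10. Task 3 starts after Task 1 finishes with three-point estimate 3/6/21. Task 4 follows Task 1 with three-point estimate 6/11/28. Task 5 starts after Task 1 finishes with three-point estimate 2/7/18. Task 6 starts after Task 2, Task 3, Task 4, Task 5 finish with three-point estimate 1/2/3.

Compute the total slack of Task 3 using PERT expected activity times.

te_Task 1 = (1 + 4·3 + 11)/6 = 24/6 = 4
te_Task 2 = (2 + 4·6 + 10)/6 = 36/6 = 6
te_Task 3 = (3 + 4·6 + 21)/6 = 48/6 = 8
te_Task 4 = (6 + 4·11 + 28)/6 = 78/6 = 13
te_Task 5 = (2 + 4·7 + 18)/6 = 48/6 = 8
te_Task 6 = (1 + 4·2 + 3)/6 = 12/6 = 2

Forward pass:
ES_Task 1 = 0; EF_Task 1 = 4
ES_Task 2 = 4; EF_Task 2 = 4+6 = 10
ES_Task 3 = 4; EF_Task 3 = 4+8 = 12
ES_Task 4 = 4; EF_Task 4 = 4+13 = 17
ES_Task 5 = 4; EF_Task 5 = 4+8 = 12
ES_Task 6 = max(EF_Task 2=10, EF_Task 3=12, EF_Task 4=17, EF_Task 5=12) = 17; EF_Task 6 = 17+2 = 19
Expected project duration μ = 19 hours. Critical path: Task 1 → Task 4 → Task 6.

Backward pass:
LF_Task 6 = 19; LS_Task 6 = 19−2 = 17
LF_Task 5 = LS_Task 6 = 17; LS_Task 5 = 17−8 = 9
LF_Task 4 = LS_Task 6 = 17; LS_Task 4 = 17−13 = 4
LF_Task 3 = LS_Task 6 = 17; LS_Task 3 = 17−8 = 9
LF_Task 2 = LS_Task 6 = 17; LS_Task 2 = 17−6 = 11
LF_Task 1 = min(LS_Task 2=11, LS_Task 3=9, LS_Task 4=4, LS_Task 5=9) = 4; LS_Task 1 = 4−4 = 0
Slack_Task 3 = LS_Task 3 − ES_Task 3 = 9 − 4 = 5

5 hours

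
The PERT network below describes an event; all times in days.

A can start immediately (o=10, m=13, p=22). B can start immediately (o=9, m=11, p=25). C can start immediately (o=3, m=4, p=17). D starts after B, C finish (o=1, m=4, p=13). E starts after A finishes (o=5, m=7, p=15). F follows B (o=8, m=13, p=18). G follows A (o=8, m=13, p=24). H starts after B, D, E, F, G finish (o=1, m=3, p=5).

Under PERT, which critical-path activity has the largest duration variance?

te_A = (10 + 4·13 + 22)/6 = 84/6 = 14; σ²_A = ((22−10)/6)² = 4.000
te_B = (9 + 4·11 + 25)/6 = 78/6 = 13; σ²_B = ((25−9)/6)² = 7.111
te_C = (3 + 4·4 + 17)/6 = 36/6 = 6; σ²_C = ((17−3)/6)² = 5.444
te_D = (1 + 4·4 + 13)/6 = 30/6 = 5; σ²_D = ((13−1)/6)² = 4.000
te_E = (5 + 4·7 + 15)/6 = 48/6 = 8; σ²_E = ((15−5)/6)² = 2.778
te_F = (8 + 4·13 + 18)/6 = 78/6 = 13; σ²_F = ((18−8)/6)² = 2.778
te_G = (8 + 4·13 + 24)/6 = 84/6 = 14; σ²_G = ((24−8)/6)² = 7.111
te_H = (1 + 4·3 + 5)/6 = 18/6 = 3; σ²_H = ((5−1)/6)² = 0.444

Forward pass:
ES_A = 0; EF_A = 14
ES_B = 0; EF_B = 13
ES_C = 0; EF_C = 6
ES_D = max(EF_B=13, EF_C=6) = 13; EF_D = 13+5 = 18
ES_E = 14; EF_E = 14+8 = 22
ES_F = 13; EF_F = 13+13 = 26
ES_G = 14; EF_G = 14+14 = 28
ES_H = max(EF_B=13, EF_D=18, EF_E=22, EF_F=26, EF_G=28) = 28; EF_H = 28+3 = 31
Expected project duration μ = 31 days. Critical path: A → G → H.

Variances on critical path: σ²_A=4.000, σ²_G=7.111, σ²_H=0.444.
Largest is σ²_G = 7.111.

G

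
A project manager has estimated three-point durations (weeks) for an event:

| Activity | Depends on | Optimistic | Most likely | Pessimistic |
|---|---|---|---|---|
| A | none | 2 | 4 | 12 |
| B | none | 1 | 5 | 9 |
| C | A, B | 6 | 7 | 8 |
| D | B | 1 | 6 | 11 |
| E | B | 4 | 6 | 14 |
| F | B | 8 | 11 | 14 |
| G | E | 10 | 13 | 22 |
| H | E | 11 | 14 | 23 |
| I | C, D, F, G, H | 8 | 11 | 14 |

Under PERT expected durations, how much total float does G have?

te_A = (2 + 4·4 + 12)/6 = 30/6 = 5
te_B = (1 + 4·5 + 9)/6 = 30/6 = 5
te_C = (6 + 4·7 + 8)/6 = 42/6 = 7
te_D = (1 + 4·6 + 11)/6 = 36/6 = 6
te_E = (4 + 4·6 + 14)/6 = 42/6 = 7
te_F = (8 + 4·11 + 14)/6 = 66/6 = 11
te_G = (10 + 4·13 + 22)/6 = 84/6 = 14
te_H = (11 + 4·14 + 23)/6 = 90/6 = 15
te_I = (8 + 4·11 + 14)/6 = 66/6 = 11

Forward pass:
ES_A = 0; EF_A = 5
ES_B = 0; EF_B = 5
ES_C = max(EF_A=5, EF_B=5) = 5; EF_C = 5+7 = 12
ES_D = 5; EF_D = 5+6 = 11
ES_E = 5; EF_E = 5+7 = 12
ES_F = 5; EF_F = 5+11 = 16
ES_G = 12; EF_G = 12+14 = 26
ES_H = 12; EF_H = 12+15 = 27
ES_I = max(EF_C=12, EF_D=11, EF_F=16, EF_G=26, EF_H=27) = 27; EF_I = 27+11 = 38
Expected project duration μ = 38 weeks. Critical path: B → E → H → I.

Backward pass:
LF_I = 38; LS_I = 38−11 = 27
LF_H = LS_I = 27; LS_H = 27−15 = 12
LF_G = LS_I = 27; LS_G = 27−14 = 13
LF_F = LS_I = 27; LS_F = 27−11 = 16
LF_E = min(LS_G=13, LS_H=12) = 12; LS_E = 12−7 = 5
LF_D = LS_I = 27; LS_D = 27−6 = 21
LF_C = LS_I = 27; LS_C = 27−7 = 20
LF_B = min(LS_C=20, LS_D=21, LS_E=5, LS_F=16) = 5; LS_B = 5−5 = 0
LF_A = LS_C = 20; LS_A = 20−5 = 15
Slack_G = LS_G − ES_G = 13 − 12 = 1

1 weeks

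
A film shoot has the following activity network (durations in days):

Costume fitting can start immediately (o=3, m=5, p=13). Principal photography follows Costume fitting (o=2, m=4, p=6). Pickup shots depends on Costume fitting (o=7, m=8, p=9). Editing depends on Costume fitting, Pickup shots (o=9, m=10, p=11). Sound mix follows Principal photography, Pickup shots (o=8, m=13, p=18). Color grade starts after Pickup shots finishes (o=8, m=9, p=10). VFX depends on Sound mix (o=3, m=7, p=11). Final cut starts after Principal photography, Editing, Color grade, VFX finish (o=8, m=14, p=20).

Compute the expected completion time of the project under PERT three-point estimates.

48 days

te_Costume fitting = (3 + 4·5 + 13)/6 = 36/6 = 6
te_Principal photography = (2 + 4·4 + 6)/6 = 24/6 = 4
te_Pickup shots = (7 + 4·8 + 9)/6 = 48/6 = 8
te_Editing = (9 + 4·10 + 11)/6 = 60/6 = 10
te_Sound mix = (8 + 4·13 + 18)/6 = 78/6 = 13
te_Color grade = (8 + 4·9 + 10)/6 = 54/6 = 9
te_VFX = (3 + 4·7 + 11)/6 = 42/6 = 7
te_Final cut = (8 + 4·14 + 20)/6 = 84/6 = 14

Forward pass:
ES_Costume fitting = 0; EF_Costume fitting = 6
ES_Principal photography = 6; EF_Principal photography = 6+4 = 10
ES_Pickup shots = 6; EF_Pickup shots = 6+8 = 14
ES_Editing = max(EF_Costume fitting=6, EF_Pickup shots=14) = 14; EF_Editing = 14+10 = 24
ES_Sound mix = max(EF_Principal photography=10, EF_Pickup shots=14) = 14; EF_Sound mix = 14+13 = 27
ES_Color grade = 14; EF_Color grade = 14+9 = 23
ES_VFX = 27; EF_VFX = 27+7 = 34
ES_Final cut = max(EF_Principal photography=10, EF_Editing=24, EF_Color grade=23, EF_VFX=34) = 34; EF_Final cut = 34+14 = 48
Expected project duration μ = 48 days. Critical path: Costume fitting → Pickup shots → Sound mix → VFX → Final cut.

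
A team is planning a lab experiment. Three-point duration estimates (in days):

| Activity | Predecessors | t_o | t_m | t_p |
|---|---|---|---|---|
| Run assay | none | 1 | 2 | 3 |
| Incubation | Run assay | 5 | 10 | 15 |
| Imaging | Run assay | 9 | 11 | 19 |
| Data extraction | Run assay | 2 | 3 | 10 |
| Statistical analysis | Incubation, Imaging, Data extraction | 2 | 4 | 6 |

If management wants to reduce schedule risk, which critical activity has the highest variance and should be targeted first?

Imaging

te_Run assay = (1 + 4·2 + 3)/6 = 12/6 = 2; σ²_Run assay = ((3−1)/6)² = 0.111
te_Incubation = (5 + 4·10 + 15)/6 = 60/6 = 10; σ²_Incubation = ((15−5)/6)² = 2.778
te_Imaging = (9 + 4·11 + 19)/6 = 72/6 = 12; σ²_Imaging = ((19−9)/6)² = 2.778
te_Data extraction = (2 + 4·3 + 10)/6 = 24/6 = 4; σ²_Data extraction = ((10−2)/6)² = 1.778
te_Statistical analysis = (2 + 4·4 + 6)/6 = 24/6 = 4; σ²_Statistical analysis = ((6−2)/6)² = 0.444

Forward pass:
ES_Run assay = 0; EF_Run assay = 2
ES_Incubation = 2; EF_Incubation = 2+10 = 12
ES_Imaging = 2; EF_Imaging = 2+12 = 14
ES_Data extraction = 2; EF_Data extraction = 2+4 = 6
ES_Statistical analysis = max(EF_Incubation=12, EF_Imaging=14, EF_Data extraction=6) = 14; EF_Statistical analysis = 14+4 = 18
Expected project duration μ = 18 days. Critical path: Run assay → Imaging → Statistical analysis.

Variances on critical path: σ²_Run assay=0.111, σ²_Imaging=2.778, σ²_Statistical analysis=0.444.
Largest is σ²_Imaging = 2.778.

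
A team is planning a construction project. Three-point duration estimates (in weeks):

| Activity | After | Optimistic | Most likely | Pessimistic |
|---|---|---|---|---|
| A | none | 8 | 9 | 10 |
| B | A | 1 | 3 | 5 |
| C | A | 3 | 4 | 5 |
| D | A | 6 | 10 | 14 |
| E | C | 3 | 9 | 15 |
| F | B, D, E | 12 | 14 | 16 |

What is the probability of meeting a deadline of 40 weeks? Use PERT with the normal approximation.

0.968

te_A = (8 + 4·9 + 10)/6 = 54/6 = 9; σ²_A = ((10−8)/6)² = 0.111
te_B = (1 + 4·3 + 5)/6 = 18/6 = 3; σ²_B = ((5−1)/6)² = 0.444
te_C = (3 + 4·4 + 5)/6 = 24/6 = 4; σ²_C = ((5−3)/6)² = 0.111
te_D = (6 + 4·10 + 14)/6 = 60/6 = 10; σ²_D = ((14−6)/6)² = 1.778
te_E = (3 + 4·9 + 15)/6 = 54/6 = 9; σ²_E = ((15−3)/6)² = 4.000
te_F = (12 + 4·14 + 16)/6 = 84/6 = 14; σ²_F = ((16−12)/6)² = 0.444

Forward pass:
ES_A = 0; EF_A = 9
ES_B = 9; EF_B = 9+3 = 12
ES_C = 9; EF_C = 9+4 = 13
ES_D = 9; EF_D = 9+10 = 19
ES_E = 13; EF_E = 13+9 = 22
ES_F = max(EF_B=12, EF_D=19, EF_E=22) = 22; EF_F = 22+14 = 36
Expected project duration μ = 36 weeks. Critical path: A → C → E → F.

Variance along critical path = 0.111 + 0.111 + 4.000 + 0.444 = 4.667; σ = √4.667 = 2.160 weeks.
Z = (40 − 36) / 2.160 = 1.852
P(T ≤ 40) = Φ(1.852) ≈ 0.968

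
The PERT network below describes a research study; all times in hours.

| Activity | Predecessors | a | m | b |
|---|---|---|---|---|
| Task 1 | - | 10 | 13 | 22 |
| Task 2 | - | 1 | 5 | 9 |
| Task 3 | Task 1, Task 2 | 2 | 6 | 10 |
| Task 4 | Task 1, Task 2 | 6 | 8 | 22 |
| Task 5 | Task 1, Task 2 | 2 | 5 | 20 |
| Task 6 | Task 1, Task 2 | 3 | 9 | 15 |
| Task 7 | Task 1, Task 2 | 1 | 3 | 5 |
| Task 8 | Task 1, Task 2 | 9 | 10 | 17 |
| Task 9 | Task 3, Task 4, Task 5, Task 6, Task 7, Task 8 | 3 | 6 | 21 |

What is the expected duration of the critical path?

te_Task 1 = (10 + 4·13 + 22)/6 = 84/6 = 14
te_Task 2 = (1 + 4·5 + 9)/6 = 30/6 = 5
te_Task 3 = (2 + 4·6 + 10)/6 = 36/6 = 6
te_Task 4 = (6 + 4·8 + 22)/6 = 60/6 = 10
te_Task 5 = (2 + 4·5 + 20)/6 = 42/6 = 7
te_Task 6 = (3 + 4·9 + 15)/6 = 54/6 = 9
te_Task 7 = (1 + 4·3 + 5)/6 = 18/6 = 3
te_Task 8 = (9 + 4·10 + 17)/6 = 66/6 = 11
te_Task 9 = (3 + 4·6 + 21)/6 = 48/6 = 8

Forward pass:
ES_Task 1 = 0; EF_Task 1 = 14
ES_Task 2 = 0; EF_Task 2 = 5
ES_Task 3 = max(EF_Task 1=14, EF_Task 2=5) = 14; EF_Task 3 = 14+6 = 20
ES_Task 4 = max(EF_Task 1=14, EF_Task 2=5) = 14; EF_Task 4 = 14+10 = 24
ES_Task 5 = max(EF_Task 1=14, EF_Task 2=5) = 14; EF_Task 5 = 14+7 = 21
ES_Task 6 = max(EF_Task 1=14, EF_Task 2=5) = 14; EF_Task 6 = 14+9 = 23
ES_Task 7 = max(EF_Task 1=14, EF_Task 2=5) = 14; EF_Task 7 = 14+3 = 17
ES_Task 8 = max(EF_Task 1=14, EF_Task 2=5) = 14; EF_Task 8 = 14+11 = 25
ES_Task 9 = max(EF_Task 3=20, EF_Task 4=24, EF_Task 5=21, EF_Task 6=23, EF_Task 7=17, EF_Task 8=25) = 25; EF_Task 9 = 25+8 = 33
Expected project duration μ = 33 hours. Critical path: Task 1 → Task 8 → Task 9.

33 hours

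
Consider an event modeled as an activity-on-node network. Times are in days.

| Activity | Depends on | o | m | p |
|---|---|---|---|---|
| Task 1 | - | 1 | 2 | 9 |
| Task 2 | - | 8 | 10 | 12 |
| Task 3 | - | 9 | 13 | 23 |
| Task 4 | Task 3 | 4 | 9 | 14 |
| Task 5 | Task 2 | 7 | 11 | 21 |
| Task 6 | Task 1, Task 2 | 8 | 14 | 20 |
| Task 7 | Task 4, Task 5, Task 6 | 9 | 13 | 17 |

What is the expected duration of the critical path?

37 days

te_Task 1 = (1 + 4·2 + 9)/6 = 18/6 = 3
te_Task 2 = (8 + 4·10 + 12)/6 = 60/6 = 10
te_Task 3 = (9 + 4·13 + 23)/6 = 84/6 = 14
te_Task 4 = (4 + 4·9 + 14)/6 = 54/6 = 9
te_Task 5 = (7 + 4·11 + 21)/6 = 72/6 = 12
te_Task 6 = (8 + 4·14 + 20)/6 = 84/6 = 14
te_Task 7 = (9 + 4·13 + 17)/6 = 78/6 = 13

Forward pass:
ES_Task 1 = 0; EF_Task 1 = 3
ES_Task 2 = 0; EF_Task 2 = 10
ES_Task 3 = 0; EF_Task 3 = 14
ES_Task 4 = 14; EF_Task 4 = 14+9 = 23
ES_Task 5 = 10; EF_Task 5 = 10+12 = 22
ES_Task 6 = max(EF_Task 1=3, EF_Task 2=10) = 10; EF_Task 6 = 10+14 = 24
ES_Task 7 = max(EF_Task 4=23, EF_Task 5=22, EF_Task 6=24) = 24; EF_Task 7 = 24+13 = 37
Expected project duration μ = 37 days. Critical path: Task 2 → Task 6 → Task 7.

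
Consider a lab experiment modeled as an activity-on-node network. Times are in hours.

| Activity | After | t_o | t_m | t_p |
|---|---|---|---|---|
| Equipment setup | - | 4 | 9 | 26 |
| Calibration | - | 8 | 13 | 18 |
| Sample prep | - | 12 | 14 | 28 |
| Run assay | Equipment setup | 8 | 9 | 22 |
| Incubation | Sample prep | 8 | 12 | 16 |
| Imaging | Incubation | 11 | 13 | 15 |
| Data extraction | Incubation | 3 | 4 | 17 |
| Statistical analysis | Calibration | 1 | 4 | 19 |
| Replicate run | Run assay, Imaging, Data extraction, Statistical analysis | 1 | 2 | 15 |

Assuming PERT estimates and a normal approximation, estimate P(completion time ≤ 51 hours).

0.941

te_Equipment setup = (4 + 4·9 + 26)/6 = 66/6 = 11; σ²_Equipment setup = ((26−4)/6)² = 13.444
te_Calibration = (8 + 4·13 + 18)/6 = 78/6 = 13; σ²_Calibration = ((18−8)/6)² = 2.778
te_Sample prep = (12 + 4·14 + 28)/6 = 96/6 = 16; σ²_Sample prep = ((28−12)/6)² = 7.111
te_Run assay = (8 + 4·9 + 22)/6 = 66/6 = 11; σ²_Run assay = ((22−8)/6)² = 5.444
te_Incubation = (8 + 4·12 + 16)/6 = 72/6 = 12; σ²_Incubation = ((16−8)/6)² = 1.778
te_Imaging = (11 + 4·13 + 15)/6 = 78/6 = 13; σ²_Imaging = ((15−11)/6)² = 0.444
te_Data extraction = (3 + 4·4 + 17)/6 = 36/6 = 6; σ²_Data extraction = ((17−3)/6)² = 5.444
te_Statistical analysis = (1 + 4·4 + 19)/6 = 36/6 = 6; σ²_Statistical analysis = ((19−1)/6)² = 9.000
te_Replicate run = (1 + 4·2 + 15)/6 = 24/6 = 4; σ²_Replicate run = ((15−1)/6)² = 5.444

Forward pass:
ES_Equipment setup = 0; EF_Equipment setup = 11
ES_Calibration = 0; EF_Calibration = 13
ES_Sample prep = 0; EF_Sample prep = 16
ES_Run assay = 11; EF_Run assay = 11+11 = 22
ES_Incubation = 16; EF_Incubation = 16+12 = 28
ES_Imaging = 28; EF_Imaging = 28+13 = 41
ES_Data extraction = 28; EF_Data extraction = 28+6 = 34
ES_Statistical analysis = 13; EF_Statistical analysis = 13+6 = 19
ES_Replicate run = max(EF_Run assay=22, EF_Imaging=41, EF_Data extraction=34, EF_Statistical analysis=19) = 41; EF_Replicate run = 41+4 = 45
Expected project duration μ = 45 hours. Critical path: Sample prep → Incubation → Imaging → Replicate run.

Variance along critical path = 7.111 + 1.778 + 0.444 + 5.444 = 14.778; σ = √14.778 = 3.844 hours.
Z = (51 − 45) / 3.844 = 1.561
P(T ≤ 51) = Φ(1.561) ≈ 0.941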